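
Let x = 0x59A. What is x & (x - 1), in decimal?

1432

x = 10110011010 = 1434
x - 1 = 10110011001
AND   = 10110011000 = 1432
(x & (x - 1) clears the lowest set bit of x.)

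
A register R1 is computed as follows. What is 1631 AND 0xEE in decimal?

78

1631 = 11001011111
0xEE = 00011101110
AND → 00001001110 = 78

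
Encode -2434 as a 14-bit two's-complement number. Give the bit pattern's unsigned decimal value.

2434 in 14 bits: 00100110000010
Invert: 11011001111101
Add 1:  11011001111110 = 13950
(Check: 2^14 - 2434 = 16384 - 2434 = 13950.)

13950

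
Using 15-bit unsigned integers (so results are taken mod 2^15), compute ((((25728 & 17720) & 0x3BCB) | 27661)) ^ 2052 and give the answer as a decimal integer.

25609

25728 = 110010010000000
17720 = 100010100111000
→ & → 100010000000000 = 17408
0x3BCB = 011101111001011
→ & → 000000000000000 = 0
27661 = 110110000001101
→ | → 110110000001101 = 27661
2052 = 000100000000100
→ ^ → 110010000001001 = 25609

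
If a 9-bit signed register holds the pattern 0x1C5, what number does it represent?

-59

pattern = 111000101 (MSB is 1 ⇒ negative)
Invert: 000111010, add 1 → 000111011 = 59, so the value is -59.
(Equivalently: 453 - 2^9 = 453 - 512 = -59.)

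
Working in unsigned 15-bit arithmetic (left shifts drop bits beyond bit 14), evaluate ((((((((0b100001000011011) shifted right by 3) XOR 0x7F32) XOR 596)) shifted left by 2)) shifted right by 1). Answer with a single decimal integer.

0b100001000011011 = 100001000011011
→ shifted right by 3 → 000100001000011 = 2115
0x7F32 = 111111100110010
→ XOR → 111011101110001 = 30577
596 = 000001001010100
→ XOR → 111010100100101 = 29989
→ shifted left by 2 (mod 2^15) → 101010010010100 = 21652
→ shifted right by 1 → 010101001001010 = 10826

10826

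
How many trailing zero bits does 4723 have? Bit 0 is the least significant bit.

0

4723 = 1001001110011
Trailing zeros: 0, so the lowest set bit is bit 0 (value 1).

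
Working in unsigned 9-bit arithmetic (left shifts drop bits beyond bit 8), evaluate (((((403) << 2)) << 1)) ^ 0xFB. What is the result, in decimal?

403 = 110010011
→ << 2 (mod 2^9) → 001001100 = 76
→ << 1 (mod 2^9) → 010011000 = 152
0xFB = 011111011
→ ^ → 001100011 = 99

99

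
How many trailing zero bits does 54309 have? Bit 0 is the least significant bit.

0

54309 = 1101010000100101
Trailing zeros: 0, so the lowest set bit is bit 0 (value 1).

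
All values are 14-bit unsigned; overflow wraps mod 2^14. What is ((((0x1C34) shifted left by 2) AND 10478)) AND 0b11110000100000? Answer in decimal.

0x1C34 = 01110000110100
→ shifted left by 2 (mod 2^14) → 11000011010000 = 12496
10478 = 10100011101110
→ AND → 10000011000000 = 8384
0b11110000100000 = 11110000100000
→ AND → 10000000000000 = 8192

8192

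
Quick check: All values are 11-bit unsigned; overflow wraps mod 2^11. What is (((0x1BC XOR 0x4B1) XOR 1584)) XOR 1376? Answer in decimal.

0x1BC = 00110111100
0x4B1 = 10010110001
→ XOR → 10100001101 = 1293
1584 = 11000110000
→ XOR → 01100111101 = 829
1376 = 10101100000
→ XOR → 11001011101 = 1629

1629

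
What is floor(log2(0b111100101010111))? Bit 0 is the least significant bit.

14

0b111100101010111 = 111100101010111
The topmost 1 is at position 14 (since 2^14 = 16384 ≤ 31063 < 32768).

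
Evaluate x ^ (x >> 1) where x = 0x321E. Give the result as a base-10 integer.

x = 11001000011110 = 12830
x>>1 = 01100100001111
XOR  = 10101100010001 = 11025
(x ^ (x >> 1) gives the standard binary-reflected Gray code of x.)

11025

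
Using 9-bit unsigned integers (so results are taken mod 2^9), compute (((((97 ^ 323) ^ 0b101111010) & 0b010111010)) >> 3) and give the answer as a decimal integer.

97 = 001100001
323 = 101000011
→ ^ → 100100010 = 290
0b101111010 = 101111010
→ ^ → 001011000 = 88
0b010111010 = 010111010
→ & → 000011000 = 24
→ >> 3 → 000000011 = 3

3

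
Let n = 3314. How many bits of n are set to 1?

3314 = 110011110010
Count the 1s: 1 + 1 + 1 + 1 + 1 + 1 + 1 = 7

7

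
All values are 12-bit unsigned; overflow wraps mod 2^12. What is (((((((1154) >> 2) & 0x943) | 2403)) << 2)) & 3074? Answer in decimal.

1154 = 010010000010
→ >> 2 → 000100100000 = 288
0x943 = 100101000011
→ & → 000100000000 = 256
2403 = 100101100011
→ | → 100101100011 = 2403
→ << 2 (mod 2^12) → 010110001100 = 1420
3074 = 110000000010
→ & → 010000000000 = 1024

1024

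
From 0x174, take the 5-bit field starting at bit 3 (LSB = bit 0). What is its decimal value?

14

v = 101110100
Shift right by 3: 101110
Mask low 5 bits: 01110 = 14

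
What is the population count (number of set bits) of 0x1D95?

0x1D95 = 1110110010101
Count the 1s: 1 + 1 + 1 + 1 + 1 + 1 + 1 + 1 = 8

8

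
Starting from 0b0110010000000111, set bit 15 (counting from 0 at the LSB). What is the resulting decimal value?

58375

x = 0110010000000111
bit 15 is currently 0; set it via x | (1 << 15) = x | 32768
→ 1110010000000111 = 58375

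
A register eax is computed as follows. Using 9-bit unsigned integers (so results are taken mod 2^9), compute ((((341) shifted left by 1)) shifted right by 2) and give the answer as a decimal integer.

42

341 = 101010101
→ shifted left by 1 (mod 2^9) → 010101010 = 170
→ shifted right by 2 → 000101010 = 42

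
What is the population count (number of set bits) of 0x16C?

5

0x16C = 101101100
Count the 1s: 1 + 1 + 1 + 1 + 1 = 5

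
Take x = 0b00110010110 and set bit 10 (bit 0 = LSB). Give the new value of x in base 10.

x = 00110010110
bit 10 is currently 0; set it via x | (1 << 10) = x | 1024
→ 10110010110 = 1430

1430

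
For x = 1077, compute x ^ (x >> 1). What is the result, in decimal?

x = 10000110101 = 1077
x>>1 = 01000011010
XOR  = 11000101111 = 1583
(x ^ (x >> 1) gives the standard binary-reflected Gray code of x.)

1583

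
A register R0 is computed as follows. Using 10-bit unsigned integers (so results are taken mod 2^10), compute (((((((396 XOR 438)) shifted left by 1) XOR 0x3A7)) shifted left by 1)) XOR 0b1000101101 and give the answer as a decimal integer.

396 = 0110001100
438 = 0110110110
→ XOR → 0000111010 = 58
→ shifted left by 1 (mod 2^10) → 0001110100 = 116
0x3A7 = 1110100111
→ XOR → 1111010011 = 979
→ shifted left by 1 (mod 2^10) → 1110100110 = 934
0b1000101101 = 1000101101
→ XOR → 0110001011 = 395

395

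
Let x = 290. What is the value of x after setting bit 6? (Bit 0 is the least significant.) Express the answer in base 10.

x = 100100010
bit 6 is currently 0; set it via x | (1 << 6) = x | 64
→ 101100010 = 354

354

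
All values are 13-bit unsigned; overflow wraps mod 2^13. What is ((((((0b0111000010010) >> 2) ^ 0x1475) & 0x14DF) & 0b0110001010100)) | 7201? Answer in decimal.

0b0111000010010 = 0111000010010
→ >> 2 → 0001110000100 = 900
0x1475 = 1010001110101
→ ^ → 1011111110001 = 6129
0x14DF = 1010011011111
→ & → 1010011010001 = 5329
0b0110001010100 = 0110001010100
→ & → 0010001010000 = 1104
7201 = 1110000100001
→ | → 1110001110001 = 7281

7281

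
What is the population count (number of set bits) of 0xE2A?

6

0xE2A = 111000101010
Count the 1s: 1 + 1 + 1 + 1 + 1 + 1 = 6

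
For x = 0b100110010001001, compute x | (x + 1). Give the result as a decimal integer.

x = 100110010001001 = 19593
x + 1 = 100110010001010
OR    = 100110010001011 = 19595
(x | (x + 1) sets the lowest cleared bit.)

19595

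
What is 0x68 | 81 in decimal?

121

0x68 = 1101000
81 = 1010001
 OR → 1111001 = 121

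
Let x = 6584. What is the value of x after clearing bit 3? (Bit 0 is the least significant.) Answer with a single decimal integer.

x = 1100110111000
bit 3 is currently 1; clear it via x & ~(1 << 3) = x & ~8
→ 1100110110000 = 6576

6576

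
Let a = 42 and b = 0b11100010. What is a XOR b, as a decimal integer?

200

42 = 00101010
b = 11100010
XOR → 11001000 = 200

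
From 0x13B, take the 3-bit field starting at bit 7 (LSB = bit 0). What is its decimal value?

v = 000100111011
Shift right by 7: 00010
Mask low 3 bits: 010 = 2

2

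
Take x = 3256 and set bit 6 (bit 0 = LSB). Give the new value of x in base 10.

x = 110010111000
bit 6 is currently 0; set it via x | (1 << 6) = x | 64
→ 110011111000 = 3320

3320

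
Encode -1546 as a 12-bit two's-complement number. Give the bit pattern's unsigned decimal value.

1546 in 12 bits: 011000001010
Invert: 100111110101
Add 1:  100111110110 = 2550
(Check: 2^12 - 1546 = 4096 - 1546 = 2550.)

2550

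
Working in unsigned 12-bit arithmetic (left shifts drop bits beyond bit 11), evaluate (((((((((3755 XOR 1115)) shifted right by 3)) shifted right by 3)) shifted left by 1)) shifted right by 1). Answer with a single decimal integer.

43

3755 = 111010101011
1115 = 010001011011
→ XOR → 101011110000 = 2800
→ shifted right by 3 → 000101011110 = 350
→ shifted right by 3 → 000000101011 = 43
→ shifted left by 1 (mod 2^12) → 000001010110 = 86
→ shifted right by 1 → 000000101011 = 43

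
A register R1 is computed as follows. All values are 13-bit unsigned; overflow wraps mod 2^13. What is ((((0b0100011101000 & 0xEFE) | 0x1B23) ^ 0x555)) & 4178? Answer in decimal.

4114

0b0100011101000 = 0100011101000
0xEFE = 0111011111110
→ & → 0100011101000 = 2280
0x1B23 = 1101100100011
→ | → 1101111101011 = 7147
0x555 = 0010101010101
→ ^ → 1111010111110 = 7870
4178 = 1000001010010
→ & → 1000000010010 = 4114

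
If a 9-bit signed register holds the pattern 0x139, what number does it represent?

pattern = 100111001 (MSB is 1 ⇒ negative)
Invert: 011000110, add 1 → 011000111 = 199, so the value is -199.
(Equivalently: 313 - 2^9 = 313 - 512 = -199.)

-199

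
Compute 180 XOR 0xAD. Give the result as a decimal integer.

180 = 10110100
0xAD = 10101101
XOR → 00011001 = 25

25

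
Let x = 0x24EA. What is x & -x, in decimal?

2

x = 10010011101010 = 9450
-x (two's complement) = …01101100010110
AND   = 00000000000010 = 2
(x & -x isolates the lowest set bit of x.)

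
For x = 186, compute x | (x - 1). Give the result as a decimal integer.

187

x = 10111010 = 186
x - 1 = 10111001
OR    = 10111011 = 187
(x | (x - 1) sets all bits below the lowest set bit.)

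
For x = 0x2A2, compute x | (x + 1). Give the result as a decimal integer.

675

x = 1010100010 = 674
x + 1 = 1010100011
OR    = 1010100011 = 675
(x | (x + 1) sets the lowest cleared bit.)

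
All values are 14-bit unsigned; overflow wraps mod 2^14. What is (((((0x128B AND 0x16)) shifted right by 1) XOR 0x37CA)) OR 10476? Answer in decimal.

16367

0x128B = 01001010001011
0x16 = 00000000010110
→ AND → 00000000000010 = 2
→ shifted right by 1 → 00000000000001 = 1
0x37CA = 11011111001010
→ XOR → 11011111001011 = 14283
10476 = 10100011101100
→ OR → 11111111101111 = 16367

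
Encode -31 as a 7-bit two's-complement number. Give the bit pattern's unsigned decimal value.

97

31 in 7 bits: 0011111
Invert: 1100000
Add 1:  1100001 = 97
(Check: 2^7 - 31 = 128 - 31 = 97.)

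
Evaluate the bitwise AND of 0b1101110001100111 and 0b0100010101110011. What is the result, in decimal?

17507

a = 1101110001100111
b = 0100010101110011
AND → 0100010001100011 = 17507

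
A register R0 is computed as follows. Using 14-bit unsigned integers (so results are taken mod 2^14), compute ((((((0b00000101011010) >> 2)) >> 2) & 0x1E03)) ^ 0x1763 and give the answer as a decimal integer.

0b00000101011010 = 00000101011010
→ >> 2 → 00000001010110 = 86
→ >> 2 → 00000000010101 = 21
0x1E03 = 01111000000011
→ & → 00000000000001 = 1
0x1763 = 01011101100011
→ ^ → 01011101100010 = 5986

5986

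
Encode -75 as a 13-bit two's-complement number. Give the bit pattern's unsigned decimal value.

8117

75 in 13 bits: 0000001001011
Invert: 1111110110100
Add 1:  1111110110101 = 8117
(Check: 2^13 - 75 = 8192 - 75 = 8117.)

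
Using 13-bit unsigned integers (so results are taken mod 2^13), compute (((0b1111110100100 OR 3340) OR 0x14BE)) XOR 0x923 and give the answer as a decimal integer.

0b1111110100100 = 1111110100100
3340 = 0110100001100
→ OR → 1111110101100 = 8108
0x14BE = 1010010111110
→ OR → 1111110111110 = 8126
0x923 = 0100100100011
→ XOR → 1011010011101 = 5789

5789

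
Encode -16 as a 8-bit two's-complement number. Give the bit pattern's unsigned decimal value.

240

16 in 8 bits: 00010000
Invert: 11101111
Add 1:  11110000 = 240
(Check: 2^8 - 16 = 256 - 16 = 240.)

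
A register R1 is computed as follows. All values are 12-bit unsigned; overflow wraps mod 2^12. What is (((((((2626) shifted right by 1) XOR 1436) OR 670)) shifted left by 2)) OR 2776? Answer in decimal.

2626 = 101001000010
→ shifted right by 1 → 010100100001 = 1313
1436 = 010110011100
→ XOR → 000010111101 = 189
670 = 001010011110
→ OR → 001010111111 = 703
→ shifted left by 2 (mod 2^12) → 101011111100 = 2812
2776 = 101011011000
→ OR → 101011111100 = 2812

2812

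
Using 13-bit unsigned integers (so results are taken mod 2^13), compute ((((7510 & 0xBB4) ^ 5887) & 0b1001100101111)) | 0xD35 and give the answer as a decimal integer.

7510 = 1110101010110
0xBB4 = 0101110110100
→ & → 0100100010100 = 2324
5887 = 1011011111111
→ ^ → 1111111101011 = 8171
0b1001100101111 = 1001100101111
→ & → 1001100101011 = 4907
0xD35 = 0110100110101
→ | → 1111100111111 = 7999

7999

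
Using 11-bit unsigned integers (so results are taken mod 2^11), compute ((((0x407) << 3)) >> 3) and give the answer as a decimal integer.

0x407 = 10000000111
→ << 3 (mod 2^11) → 00000111000 = 56
→ >> 3 → 00000000111 = 7

7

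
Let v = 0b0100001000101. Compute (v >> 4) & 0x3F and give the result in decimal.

v = 0100001000101
Shift right by 4: 010000100
Mask low 6 bits: 000100 = 4

4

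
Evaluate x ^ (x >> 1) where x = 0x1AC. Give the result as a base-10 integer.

378

x = 110101100 = 428
x>>1 = 011010110
XOR  = 101111010 = 378
(x ^ (x >> 1) gives the standard binary-reflected Gray code of x.)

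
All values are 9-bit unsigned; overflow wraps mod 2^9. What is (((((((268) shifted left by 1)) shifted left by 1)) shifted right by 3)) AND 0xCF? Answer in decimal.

6

268 = 100001100
→ shifted left by 1 (mod 2^9) → 000011000 = 24
→ shifted left by 1 (mod 2^9) → 000110000 = 48
→ shifted right by 3 → 000000110 = 6
0xCF = 011001111
→ AND → 000000110 = 6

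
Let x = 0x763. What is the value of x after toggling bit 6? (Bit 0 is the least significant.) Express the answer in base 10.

1827

x = 11101100011
bit 6 is currently 1; toggle it via x ^ (1 << 6) = x ^ 64
→ 11100100011 = 1827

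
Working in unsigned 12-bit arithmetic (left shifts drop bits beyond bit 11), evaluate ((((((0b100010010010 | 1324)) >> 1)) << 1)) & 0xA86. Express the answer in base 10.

2182

0b100010010010 = 100010010010
1324 = 010100101100
→ | → 110110111110 = 3518
→ >> 1 → 011011011111 = 1759
→ << 1 (mod 2^12) → 110110111110 = 3518
0xA86 = 101010000110
→ & → 100010000110 = 2182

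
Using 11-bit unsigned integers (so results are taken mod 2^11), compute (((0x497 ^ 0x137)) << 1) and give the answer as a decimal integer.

832

0x497 = 10010010111
0x137 = 00100110111
→ ^ → 10110100000 = 1440
→ << 1 (mod 2^11) → 01101000000 = 832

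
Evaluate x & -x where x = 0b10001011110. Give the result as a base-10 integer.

2

x = 10001011110 = 1118
-x (two's complement) = …01110100010
AND   = 00000000010 = 2
(x & -x isolates the lowest set bit of x.)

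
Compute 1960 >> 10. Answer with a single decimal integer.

1

1960 = 11110101000
shift right by 10 → 00000000001 = 1
(equivalently, floor(1960 / 1024))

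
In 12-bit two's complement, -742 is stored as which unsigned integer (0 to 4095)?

3354

742 in 12 bits: 001011100110
Invert: 110100011001
Add 1:  110100011010 = 3354
(Check: 2^12 - 742 = 4096 - 742 = 3354.)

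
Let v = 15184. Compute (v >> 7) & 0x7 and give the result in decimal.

6

v = 11101101010000
Shift right by 7: 1110110
Mask low 3 bits: 110 = 6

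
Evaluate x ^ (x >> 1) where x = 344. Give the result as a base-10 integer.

500

x = 101011000 = 344
x>>1 = 010101100
XOR  = 111110100 = 500
(x ^ (x >> 1) gives the standard binary-reflected Gray code of x.)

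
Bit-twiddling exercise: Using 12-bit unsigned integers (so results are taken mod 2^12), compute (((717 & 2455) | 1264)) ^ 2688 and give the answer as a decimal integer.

717 = 001011001101
2455 = 100110010111
→ & → 000010000101 = 133
1264 = 010011110000
→ | → 010011110101 = 1269
2688 = 101010000000
→ ^ → 111001110101 = 3701

3701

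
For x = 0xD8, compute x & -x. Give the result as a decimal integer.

x = 11011000 = 216
-x (two's complement) = …00101000
AND   = 00001000 = 8
(x & -x isolates the lowest set bit of x.)

8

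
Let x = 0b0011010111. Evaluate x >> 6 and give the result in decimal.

3

x = 11010111
shift right by 6 → 00000011 = 3
(equivalently, floor(215 / 64))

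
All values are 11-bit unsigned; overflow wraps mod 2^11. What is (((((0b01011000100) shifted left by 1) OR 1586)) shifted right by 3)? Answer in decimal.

0b01011000100 = 01011000100
→ shifted left by 1 (mod 2^11) → 10110001000 = 1416
1586 = 11000110010
→ OR → 11110111010 = 1978
→ shifted right by 3 → 00011110111 = 247

247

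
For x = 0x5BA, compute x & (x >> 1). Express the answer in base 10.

152

x = 10110111010 = 1466
x>>1 = 01011011101
AND  = 00010011000 = 152
(x & (x >> 1) has a 1 wherever x has two consecutive 1 bits.)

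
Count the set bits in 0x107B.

0x107B = 1000001111011
Count the 1s: 1 + 1 + 1 + 1 + 1 + 1 + 1 = 7

7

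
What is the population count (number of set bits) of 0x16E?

0x16E = 101101110
Count the 1s: 1 + 1 + 1 + 1 + 1 + 1 = 6

6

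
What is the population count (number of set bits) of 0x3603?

0x3603 = 11011000000011
Count the 1s: 1 + 1 + 1 + 1 + 1 + 1 = 6

6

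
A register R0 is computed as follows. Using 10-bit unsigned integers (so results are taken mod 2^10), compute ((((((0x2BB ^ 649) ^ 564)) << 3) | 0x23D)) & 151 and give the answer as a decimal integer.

21

0x2BB = 1010111011
649 = 1010001001
→ ^ → 0000110010 = 50
564 = 1000110100
→ ^ → 1000000110 = 518
→ << 3 (mod 2^10) → 0000110000 = 48
0x23D = 1000111101
→ | → 1000111101 = 573
151 = 0010010111
→ & → 0000010101 = 21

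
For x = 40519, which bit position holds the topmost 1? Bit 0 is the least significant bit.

15

40519 = 1001111001000111
The topmost 1 is at position 15 (since 2^15 = 32768 ≤ 40519 < 65536).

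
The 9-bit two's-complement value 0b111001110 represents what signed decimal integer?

-50

pattern = 111001110 (MSB is 1 ⇒ negative)
Invert: 000110001, add 1 → 000110010 = 50, so the value is -50.
(Equivalently: 462 - 2^9 = 462 - 512 = -50.)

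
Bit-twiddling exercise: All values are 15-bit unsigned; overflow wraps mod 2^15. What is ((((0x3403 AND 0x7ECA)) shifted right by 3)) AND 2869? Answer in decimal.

512

0x3403 = 011010000000011
0x7ECA = 111111011001010
→ AND → 011010000000010 = 13314
→ shifted right by 3 → 000011010000000 = 1664
2869 = 000101100110101
→ AND → 000001000000000 = 512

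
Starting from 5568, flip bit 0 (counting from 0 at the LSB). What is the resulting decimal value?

5569

x = 01010111000000
bit 0 is currently 0; toggle it via x ^ (1 << 0) = x ^ 1
→ 01010111000001 = 5569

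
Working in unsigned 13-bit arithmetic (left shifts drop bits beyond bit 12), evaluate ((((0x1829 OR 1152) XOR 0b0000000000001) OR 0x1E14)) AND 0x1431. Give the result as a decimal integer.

5168

0x1829 = 1100000101001
1152 = 0010010000000
→ OR → 1110010101001 = 7337
0b0000000000001 = 0000000000001
→ XOR → 1110010101000 = 7336
0x1E14 = 1111000010100
→ OR → 1111010111100 = 7868
0x1431 = 1010000110001
→ AND → 1010000110000 = 5168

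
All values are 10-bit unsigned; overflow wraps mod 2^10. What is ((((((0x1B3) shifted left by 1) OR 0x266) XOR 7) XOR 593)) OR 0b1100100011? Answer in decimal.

819

0x1B3 = 0110110011
→ shifted left by 1 (mod 2^10) → 1101100110 = 870
0x266 = 1001100110
→ OR → 1101100110 = 870
7 = 0000000111
→ XOR → 1101100001 = 865
593 = 1001010001
→ XOR → 0100110000 = 304
0b1100100011 = 1100100011
→ OR → 1100110011 = 819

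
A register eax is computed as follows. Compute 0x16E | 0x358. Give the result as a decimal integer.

894

0x16E = 0101101110
0x358 = 1101011000
 OR → 1101111110 = 894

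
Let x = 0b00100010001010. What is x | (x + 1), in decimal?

2187

x = 100010001010 = 2186
x + 1 = 100010001011
OR    = 100010001011 = 2187
(x | (x + 1) sets the lowest cleared bit.)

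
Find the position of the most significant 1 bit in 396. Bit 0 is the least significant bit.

396 = 110001100
The topmost 1 is at position 8 (since 2^8 = 256 ≤ 396 < 512).

8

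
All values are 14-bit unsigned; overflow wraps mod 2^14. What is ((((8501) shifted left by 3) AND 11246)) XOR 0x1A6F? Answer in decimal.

5063

8501 = 10000100110101
→ shifted left by 3 (mod 2^14) → 00100110101000 = 2472
11246 = 10101111101110
→ AND → 00100110101000 = 2472
0x1A6F = 01101001101111
→ XOR → 01001111000111 = 5063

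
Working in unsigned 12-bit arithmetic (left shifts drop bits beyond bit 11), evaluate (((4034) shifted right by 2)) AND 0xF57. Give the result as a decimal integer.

848

4034 = 111111000010
→ shifted right by 2 → 001111110000 = 1008
0xF57 = 111101010111
→ AND → 001101010000 = 848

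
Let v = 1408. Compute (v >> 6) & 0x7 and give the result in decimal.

6

v = 10110000000
Shift right by 6: 10110
Mask low 3 bits: 110 = 6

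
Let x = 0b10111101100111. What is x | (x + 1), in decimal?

12143

x = 10111101100111 = 12135
x + 1 = 10111101101000
OR    = 10111101101111 = 12143
(x | (x + 1) sets the lowest cleared bit.)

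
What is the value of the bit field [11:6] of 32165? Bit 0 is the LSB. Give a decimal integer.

v = 111110110100101
Shift right by 6: 111110110
Mask low 6 bits: 110110 = 54

54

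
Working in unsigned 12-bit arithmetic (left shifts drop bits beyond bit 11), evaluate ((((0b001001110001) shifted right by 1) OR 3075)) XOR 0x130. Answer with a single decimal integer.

0b001001110001 = 001001110001
→ shifted right by 1 → 000100111000 = 312
3075 = 110000000011
→ OR → 110100111011 = 3387
0x130 = 000100110000
→ XOR → 110000001011 = 3083

3083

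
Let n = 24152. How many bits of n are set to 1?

8

24152 = 101111001011000
Count the 1s: 1 + 1 + 1 + 1 + 1 + 1 + 1 + 1 = 8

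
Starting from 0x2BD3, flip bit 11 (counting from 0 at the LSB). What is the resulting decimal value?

9171

x = 10101111010011
bit 11 is currently 1; toggle it via x ^ (1 << 11) = x ^ 2048
→ 10001111010011 = 9171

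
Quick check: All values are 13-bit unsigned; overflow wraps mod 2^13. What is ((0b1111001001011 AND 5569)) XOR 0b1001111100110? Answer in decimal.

0b1111001001011 = 1111001001011
5569 = 1010111000001
→ AND → 1010001000001 = 5185
0b1001111100110 = 1001111100110
→ XOR → 0011110100111 = 1959

1959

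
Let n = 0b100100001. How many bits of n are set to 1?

3

n = 100100001
Count the 1s: 1 + 1 + 1 = 3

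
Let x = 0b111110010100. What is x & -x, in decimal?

4

x = 111110010100 = 3988
-x (two's complement) = …000001101100
AND   = 000000000100 = 4
(x & -x isolates the lowest set bit of x.)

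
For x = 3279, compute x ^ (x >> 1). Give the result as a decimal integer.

x = 110011001111 = 3279
x>>1 = 011001100111
XOR  = 101010101000 = 2728
(x ^ (x >> 1) gives the standard binary-reflected Gray code of x.)

2728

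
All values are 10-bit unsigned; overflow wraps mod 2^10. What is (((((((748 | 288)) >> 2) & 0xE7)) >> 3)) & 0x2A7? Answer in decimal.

4

748 = 1011101100
288 = 0100100000
→ | → 1111101100 = 1004
→ >> 2 → 0011111011 = 251
0xE7 = 0011100111
→ & → 0011100011 = 227
→ >> 3 → 0000011100 = 28
0x2A7 = 1010100111
→ & → 0000000100 = 4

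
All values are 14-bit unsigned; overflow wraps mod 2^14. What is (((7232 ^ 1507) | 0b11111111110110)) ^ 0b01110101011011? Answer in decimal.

7232 = 01110001000000
1507 = 00010111100011
→ ^ → 01100110100011 = 6563
0b11111111110110 = 11111111110110
→ | → 11111111110111 = 16375
0b01110101011011 = 01110101011011
→ ^ → 10001010101100 = 8876

8876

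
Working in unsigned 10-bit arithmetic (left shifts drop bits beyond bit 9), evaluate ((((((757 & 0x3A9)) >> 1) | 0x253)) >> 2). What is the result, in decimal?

212

757 = 1011110101
0x3A9 = 1110101001
→ & → 1010100001 = 673
→ >> 1 → 0101010000 = 336
0x253 = 1001010011
→ | → 1101010011 = 851
→ >> 2 → 0011010100 = 212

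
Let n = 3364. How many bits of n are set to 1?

5

3364 = 110100100100
Count the 1s: 1 + 1 + 1 + 1 + 1 = 5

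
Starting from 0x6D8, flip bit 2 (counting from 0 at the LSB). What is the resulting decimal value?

x = 11011011000
bit 2 is currently 0; toggle it via x ^ (1 << 2) = x ^ 4
→ 11011011100 = 1756

1756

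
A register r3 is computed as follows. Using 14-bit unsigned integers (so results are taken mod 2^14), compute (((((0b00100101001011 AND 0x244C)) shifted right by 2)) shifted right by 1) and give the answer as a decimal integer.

9

0b00100101001011 = 00100101001011
0x244C = 10010001001100
→ AND → 00000001001000 = 72
→ shifted right by 2 → 00000000010010 = 18
→ shifted right by 1 → 00000000001001 = 9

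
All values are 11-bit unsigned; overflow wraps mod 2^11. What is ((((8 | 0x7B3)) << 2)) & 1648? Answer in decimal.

1632

8 = 00000001000
0x7B3 = 11110110011
→ | → 11110111011 = 1979
→ << 2 (mod 2^11) → 11011101100 = 1772
1648 = 11001110000
→ & → 11001100000 = 1632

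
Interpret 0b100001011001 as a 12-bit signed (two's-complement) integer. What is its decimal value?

-1959

pattern = 100001011001 (MSB is 1 ⇒ negative)
Invert: 011110100110, add 1 → 011110100111 = 1959, so the value is -1959.
(Equivalently: 2137 - 2^12 = 2137 - 4096 = -1959.)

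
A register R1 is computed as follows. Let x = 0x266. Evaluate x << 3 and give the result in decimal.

4912

0x266 = 0001001100110
shift left by 3 → 1001100110000 = 4912
(equivalently, 614 × 2^3 = 614 × 8)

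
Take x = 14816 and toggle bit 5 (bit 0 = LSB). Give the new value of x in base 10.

x = 11100111100000
bit 5 is currently 1; toggle it via x ^ (1 << 5) = x ^ 32
→ 11100111000000 = 14784

14784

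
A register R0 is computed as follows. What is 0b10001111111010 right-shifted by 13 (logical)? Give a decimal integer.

1

x = 10001111111010
shift right by 13 → 00000000000001 = 1
(equivalently, floor(9210 / 8192))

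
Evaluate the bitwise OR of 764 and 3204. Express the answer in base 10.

3836

764 = 001011111100
3204 = 110010000100
 OR → 111011111100 = 3836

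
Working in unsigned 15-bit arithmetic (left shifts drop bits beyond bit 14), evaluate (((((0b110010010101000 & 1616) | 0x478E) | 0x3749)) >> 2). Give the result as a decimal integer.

0b110010010101000 = 110010010101000
1616 = 000011001010000
→ & → 000010000000000 = 1024
0x478E = 100011110001110
→ | → 100011110001110 = 18318
0x3749 = 011011101001001
→ | → 111011111001111 = 30671
→ >> 2 → 001110111110011 = 7667

7667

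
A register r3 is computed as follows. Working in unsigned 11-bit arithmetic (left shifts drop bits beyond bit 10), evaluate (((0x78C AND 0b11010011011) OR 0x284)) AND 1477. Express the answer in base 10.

1156

0x78C = 11110001100
0b11010011011 = 11010011011
→ AND → 11010001000 = 1672
0x284 = 01010000100
→ OR → 11010001100 = 1676
1477 = 10111000101
→ AND → 10010000100 = 1156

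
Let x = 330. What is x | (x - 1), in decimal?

x = 101001010 = 330
x - 1 = 101001001
OR    = 101001011 = 331
(x | (x - 1) sets all bits below the lowest set bit.)

331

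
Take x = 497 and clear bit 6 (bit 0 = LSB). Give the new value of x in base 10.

433

x = 111110001
bit 6 is currently 1; clear it via x & ~(1 << 6) = x & ~64
→ 110110001 = 433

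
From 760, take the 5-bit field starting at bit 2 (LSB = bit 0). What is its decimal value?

v = 01011111000
Shift right by 2: 010111110
Mask low 5 bits: 11110 = 30

30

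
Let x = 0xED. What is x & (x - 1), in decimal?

x = 11101101 = 237
x - 1 = 11101100
AND   = 11101100 = 236
(x & (x - 1) clears the lowest set bit of x.)

236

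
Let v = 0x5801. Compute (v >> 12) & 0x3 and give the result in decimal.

1

v = 101100000000001
Shift right by 12: 101
Mask low 2 bits: 01 = 1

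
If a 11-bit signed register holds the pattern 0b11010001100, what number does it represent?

pattern = 11010001100 (MSB is 1 ⇒ negative)
Invert: 00101110011, add 1 → 00101110100 = 372, so the value is -372.
(Equivalently: 1676 - 2^11 = 1676 - 2048 = -372.)

-372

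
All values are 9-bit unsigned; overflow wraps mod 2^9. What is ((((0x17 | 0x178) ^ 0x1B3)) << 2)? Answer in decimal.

0x17 = 000010111
0x178 = 101111000
→ | → 101111111 = 383
0x1B3 = 110110011
→ ^ → 011001100 = 204
→ << 2 (mod 2^9) → 100110000 = 304

304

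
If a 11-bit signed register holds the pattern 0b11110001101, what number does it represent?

pattern = 11110001101 (MSB is 1 ⇒ negative)
Invert: 00001110010, add 1 → 00001110011 = 115, so the value is -115.
(Equivalently: 1933 - 2^11 = 1933 - 2048 = -115.)

-115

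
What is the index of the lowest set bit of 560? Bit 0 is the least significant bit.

560 = 1000110000
Trailing zeros: 4, so the lowest set bit is bit 4 (value 16).

4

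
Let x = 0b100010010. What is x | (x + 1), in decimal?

275

x = 100010010 = 274
x + 1 = 100010011
OR    = 100010011 = 275
(x | (x + 1) sets the lowest cleared bit.)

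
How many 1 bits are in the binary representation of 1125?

1125 = 10001100101
Count the 1s: 1 + 1 + 1 + 1 + 1 = 5

5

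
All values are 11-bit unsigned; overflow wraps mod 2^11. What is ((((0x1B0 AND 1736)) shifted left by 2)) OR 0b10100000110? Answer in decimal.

0x1B0 = 00110110000
1736 = 11011001000
→ AND → 00010000000 = 128
→ shifted left by 2 (mod 2^11) → 01000000000 = 512
0b10100000110 = 10100000110
→ OR → 11100000110 = 1798

1798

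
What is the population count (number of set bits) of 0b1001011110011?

8

n = 1001011110011
Count the 1s: 1 + 1 + 1 + 1 + 1 + 1 + 1 + 1 = 8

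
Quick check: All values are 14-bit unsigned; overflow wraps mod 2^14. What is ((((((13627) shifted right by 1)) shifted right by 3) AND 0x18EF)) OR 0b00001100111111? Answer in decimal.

895

13627 = 11010100111011
→ shifted right by 1 → 01101010011101 = 6813
→ shifted right by 3 → 00001101010011 = 851
0x18EF = 01100011101111
→ AND → 00000001000011 = 67
0b00001100111111 = 00001100111111
→ OR → 00001101111111 = 895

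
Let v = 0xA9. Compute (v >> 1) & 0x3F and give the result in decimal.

v = 10101001
Shift right by 1: 1010100
Mask low 6 bits: 010100 = 20

20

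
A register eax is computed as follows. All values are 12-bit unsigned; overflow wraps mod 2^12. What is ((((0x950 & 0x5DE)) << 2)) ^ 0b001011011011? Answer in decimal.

1947

0x950 = 100101010000
0x5DE = 010111011110
→ & → 000101010000 = 336
→ << 2 (mod 2^12) → 010101000000 = 1344
0b001011011011 = 001011011011
→ ^ → 011110011011 = 1947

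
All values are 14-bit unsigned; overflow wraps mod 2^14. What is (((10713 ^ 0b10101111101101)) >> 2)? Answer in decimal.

10713 = 10100111011001
0b10101111101101 = 10101111101101
→ ^ → 00001000110100 = 564
→ >> 2 → 00000010001101 = 141

141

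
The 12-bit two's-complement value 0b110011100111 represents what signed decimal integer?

pattern = 110011100111 (MSB is 1 ⇒ negative)
Invert: 001100011000, add 1 → 001100011001 = 793, so the value is -793.
(Equivalently: 3303 - 2^12 = 3303 - 4096 = -793.)

-793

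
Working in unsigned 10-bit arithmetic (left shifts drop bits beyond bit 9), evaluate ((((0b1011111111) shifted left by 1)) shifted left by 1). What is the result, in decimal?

1020

0b1011111111 = 1011111111
→ shifted left by 1 (mod 2^10) → 0111111110 = 510
→ shifted left by 1 (mod 2^10) → 1111111100 = 1020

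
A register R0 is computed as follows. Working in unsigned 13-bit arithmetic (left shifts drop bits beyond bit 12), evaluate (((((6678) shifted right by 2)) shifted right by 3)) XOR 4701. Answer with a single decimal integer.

6678 = 1101000010110
→ shifted right by 2 → 0011010000101 = 1669
→ shifted right by 3 → 0000011010000 = 208
4701 = 1001001011101
→ XOR → 1001010001101 = 4749

4749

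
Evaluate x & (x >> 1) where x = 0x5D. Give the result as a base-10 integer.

12

x = 1011101 = 93
x>>1 = 0101110
AND  = 0001100 = 12
(x & (x >> 1) has a 1 wherever x has two consecutive 1 bits.)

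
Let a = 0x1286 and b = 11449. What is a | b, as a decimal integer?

0x1286 = 01001010000110
11449 = 10110010111001
 OR → 11111010111111 = 16063

16063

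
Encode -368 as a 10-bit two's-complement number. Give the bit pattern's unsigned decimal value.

656

368 in 10 bits: 0101110000
Invert: 1010001111
Add 1:  1010010000 = 656
(Check: 2^10 - 368 = 1024 - 368 = 656.)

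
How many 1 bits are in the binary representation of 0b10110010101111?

9

n = 10110010101111
Count the 1s: 1 + 1 + 1 + 1 + 1 + 1 + 1 + 1 + 1 = 9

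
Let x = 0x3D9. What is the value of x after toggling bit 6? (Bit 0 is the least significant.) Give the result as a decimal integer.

921

x = 01111011001
bit 6 is currently 1; toggle it via x ^ (1 << 6) = x ^ 64
→ 01110011001 = 921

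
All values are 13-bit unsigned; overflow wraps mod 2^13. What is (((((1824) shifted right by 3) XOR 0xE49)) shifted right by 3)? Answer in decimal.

469

1824 = 0011100100000
→ shifted right by 3 → 0000011100100 = 228
0xE49 = 0111001001001
→ XOR → 0111010101101 = 3757
→ shifted right by 3 → 0000111010101 = 469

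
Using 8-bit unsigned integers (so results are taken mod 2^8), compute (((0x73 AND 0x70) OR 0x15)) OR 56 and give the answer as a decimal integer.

125

0x73 = 01110011
0x70 = 01110000
→ AND → 01110000 = 112
0x15 = 00010101
→ OR → 01110101 = 117
56 = 00111000
→ OR → 01111101 = 125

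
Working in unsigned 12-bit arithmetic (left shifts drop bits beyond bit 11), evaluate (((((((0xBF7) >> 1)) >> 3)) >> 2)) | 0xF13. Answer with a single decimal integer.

0xBF7 = 101111110111
→ >> 1 → 010111111011 = 1531
→ >> 3 → 000010111111 = 191
→ >> 2 → 000000101111 = 47
0xF13 = 111100010011
→ | → 111100111111 = 3903

3903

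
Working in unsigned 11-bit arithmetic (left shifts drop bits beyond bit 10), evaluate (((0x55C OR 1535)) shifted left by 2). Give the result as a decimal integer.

2044

0x55C = 10101011100
1535 = 10111111111
→ OR → 10111111111 = 1535
→ shifted left by 2 (mod 2^11) → 11111111100 = 2044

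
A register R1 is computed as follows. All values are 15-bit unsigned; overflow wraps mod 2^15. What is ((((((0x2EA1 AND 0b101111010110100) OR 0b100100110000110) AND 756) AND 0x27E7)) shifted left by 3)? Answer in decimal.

5408

0x2EA1 = 010111010100001
0b101111010110100 = 101111010110100
→ AND → 000111010100000 = 3744
0b100100110000110 = 100100110000110
→ OR → 100111110100110 = 20390
756 = 000001011110100
→ AND → 000001010100100 = 676
0x27E7 = 010011111100111
→ AND → 000001010100100 = 676
→ shifted left by 3 (mod 2^15) → 001010100100000 = 5408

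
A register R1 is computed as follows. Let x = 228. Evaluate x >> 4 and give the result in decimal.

14

228 = 11100100
shift right by 4 → 00001110 = 14
(equivalently, floor(228 / 16))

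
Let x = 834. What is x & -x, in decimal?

2

x = 1101000010 = 834
-x (two's complement) = …0010111110
AND   = 0000000010 = 2
(x & -x isolates the lowest set bit of x.)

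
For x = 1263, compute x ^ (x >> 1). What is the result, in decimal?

1688

x = 10011101111 = 1263
x>>1 = 01001110111
XOR  = 11010011000 = 1688
(x ^ (x >> 1) gives the standard binary-reflected Gray code of x.)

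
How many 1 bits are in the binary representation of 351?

7

351 = 101011111
Count the 1s: 1 + 1 + 1 + 1 + 1 + 1 + 1 = 7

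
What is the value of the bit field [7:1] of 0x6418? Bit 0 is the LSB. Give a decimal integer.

12

v = 110010000011000
Shift right by 1: 11001000001100
Mask low 7 bits: 0001100 = 12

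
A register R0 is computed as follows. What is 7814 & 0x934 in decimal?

7814 = 1111010000110
0x934 = 0100100110100
AND → 0100000000100 = 2052

2052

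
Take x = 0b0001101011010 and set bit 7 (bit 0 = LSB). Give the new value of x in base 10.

x = 0001101011010
bit 7 is currently 0; set it via x | (1 << 7) = x | 128
→ 0001111011010 = 986

986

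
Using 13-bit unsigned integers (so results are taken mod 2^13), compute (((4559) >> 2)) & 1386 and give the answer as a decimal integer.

1122

4559 = 1000111001111
→ >> 2 → 0010001110011 = 1139
1386 = 0010101101010
→ & → 0010001100010 = 1122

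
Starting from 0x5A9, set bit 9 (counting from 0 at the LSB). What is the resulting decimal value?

x = 10110101001
bit 9 is currently 0; set it via x | (1 << 9) = x | 512
→ 11110101001 = 1961

1961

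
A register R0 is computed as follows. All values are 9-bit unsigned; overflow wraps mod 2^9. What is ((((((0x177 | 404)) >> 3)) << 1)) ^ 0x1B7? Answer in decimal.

0x177 = 101110111
404 = 110010100
→ | → 111110111 = 503
→ >> 3 → 000111110 = 62
→ << 1 (mod 2^9) → 001111100 = 124
0x1B7 = 110110111
→ ^ → 111001011 = 459

459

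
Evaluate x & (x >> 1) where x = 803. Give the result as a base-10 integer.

x = 1100100011 = 803
x>>1 = 0110010001
AND  = 0100000001 = 257
(x & (x >> 1) has a 1 wherever x has two consecutive 1 bits.)

257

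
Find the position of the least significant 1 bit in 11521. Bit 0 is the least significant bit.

0

11521 = 10110100000001
Trailing zeros: 0, so the lowest set bit is bit 0 (value 1).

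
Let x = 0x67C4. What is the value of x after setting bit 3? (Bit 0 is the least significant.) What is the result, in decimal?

26572

x = 110011111000100
bit 3 is currently 0; set it via x | (1 << 3) = x | 8
→ 110011111001100 = 26572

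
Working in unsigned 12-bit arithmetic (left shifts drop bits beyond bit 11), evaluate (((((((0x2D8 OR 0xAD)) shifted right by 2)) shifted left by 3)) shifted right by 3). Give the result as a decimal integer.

0x2D8 = 001011011000
0xAD = 000010101101
→ OR → 001011111101 = 765
→ shifted right by 2 → 000010111111 = 191
→ shifted left by 3 (mod 2^12) → 010111111000 = 1528
→ shifted right by 3 → 000010111111 = 191

191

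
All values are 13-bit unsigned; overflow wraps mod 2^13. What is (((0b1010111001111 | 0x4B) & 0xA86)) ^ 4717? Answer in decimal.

0b1010111001111 = 1010111001111
0x4B = 0000001001011
→ | → 1010111001111 = 5583
0xA86 = 0101010000110
→ & → 0000010000110 = 134
4717 = 1001001101101
→ ^ → 1001011101011 = 4843

4843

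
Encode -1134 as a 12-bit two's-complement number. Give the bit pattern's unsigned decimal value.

2962

1134 in 12 bits: 010001101110
Invert: 101110010001
Add 1:  101110010010 = 2962
(Check: 2^12 - 1134 = 4096 - 1134 = 2962.)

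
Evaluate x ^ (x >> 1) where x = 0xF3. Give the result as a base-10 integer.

138

x = 11110011 = 243
x>>1 = 01111001
XOR  = 10001010 = 138
(x ^ (x >> 1) gives the standard binary-reflected Gray code of x.)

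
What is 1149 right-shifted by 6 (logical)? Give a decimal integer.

17

1149 = 10001111101
shift right by 6 → 00000010001 = 17
(equivalently, floor(1149 / 64))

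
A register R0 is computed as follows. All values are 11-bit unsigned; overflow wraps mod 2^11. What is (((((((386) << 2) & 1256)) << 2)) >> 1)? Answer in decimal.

16

386 = 00110000010
→ << 2 (mod 2^11) → 11000001000 = 1544
1256 = 10011101000
→ & → 10000001000 = 1032
→ << 2 (mod 2^11) → 00000100000 = 32
→ >> 1 → 00000010000 = 16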